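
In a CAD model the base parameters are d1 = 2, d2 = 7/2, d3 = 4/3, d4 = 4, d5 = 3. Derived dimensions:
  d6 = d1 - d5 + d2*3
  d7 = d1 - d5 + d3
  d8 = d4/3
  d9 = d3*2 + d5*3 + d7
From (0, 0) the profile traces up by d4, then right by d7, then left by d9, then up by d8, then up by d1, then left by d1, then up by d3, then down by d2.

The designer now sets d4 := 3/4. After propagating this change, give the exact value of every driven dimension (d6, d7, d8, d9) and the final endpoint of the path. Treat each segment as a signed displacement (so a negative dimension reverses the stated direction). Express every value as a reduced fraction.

Apply edit: d4 := 3/4
  d6 = d1 - d5 + d2*3 = 19/2
  d7 = d1 - d5 + d3 = 1/3
  d8 = d4/3 = 1/4
  d9 = d3*2 + d5*3 + d7 = 12
Walk from origin (0, 0):
  seg 1: up by d4 = 3/4 → (0, 3/4)
  seg 2: right by d7 = 1/3 → (1/3, 3/4)
  seg 3: left by d9 = 12 → (-35/3, 3/4)
  seg 4: up by d8 = 1/4 → (-35/3, 1)
  seg 5: up by d1 = 2 → (-35/3, 3)
  seg 6: left by d1 = 2 → (-41/3, 3)
  seg 7: up by d3 = 4/3 → (-41/3, 13/3)
  seg 8: down by d2 = 7/2 → (-41/3, 5/6)

d6 = 19/2
d7 = 1/3
d8 = 1/4
d9 = 12
endpoint = (-41/3, 5/6)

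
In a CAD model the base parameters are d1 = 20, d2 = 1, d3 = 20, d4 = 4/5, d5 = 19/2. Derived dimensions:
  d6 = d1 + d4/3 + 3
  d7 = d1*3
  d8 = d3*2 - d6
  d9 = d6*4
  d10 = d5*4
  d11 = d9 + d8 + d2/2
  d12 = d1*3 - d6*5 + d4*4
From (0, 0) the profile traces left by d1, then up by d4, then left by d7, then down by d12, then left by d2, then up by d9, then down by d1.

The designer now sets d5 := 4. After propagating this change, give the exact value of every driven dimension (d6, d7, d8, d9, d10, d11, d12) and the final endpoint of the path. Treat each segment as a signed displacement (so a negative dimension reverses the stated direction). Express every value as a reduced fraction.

Apply edit: d5 := 4
  d6 = d1 + d4/3 + 3 = 349/15
  d7 = d1*3 = 60
  d8 = d3*2 - d6 = 251/15
  d9 = d6*4 = 1396/15
  d10 = d5*4 = 16
  d11 = d9 + d8 + d2/2 = 1103/10
  d12 = d1*3 - d6*5 + d4*4 = -797/15
Walk from origin (0, 0):
  seg 1: left by d1 = 20 → (-20, 0)
  seg 2: up by d4 = 4/5 → (-20, 4/5)
  seg 3: left by d7 = 60 → (-80, 4/5)
  seg 4: down by d12 = -797/15 → (-80, 809/15)
  seg 5: left by d2 = 1 → (-81, 809/15)
  seg 6: up by d9 = 1396/15 → (-81, 147)
  seg 7: down by d1 = 20 → (-81, 127)

d6 = 349/15
d7 = 60
d8 = 251/15
d9 = 1396/15
d10 = 16
d11 = 1103/10
d12 = -797/15
endpoint = (-81, 127)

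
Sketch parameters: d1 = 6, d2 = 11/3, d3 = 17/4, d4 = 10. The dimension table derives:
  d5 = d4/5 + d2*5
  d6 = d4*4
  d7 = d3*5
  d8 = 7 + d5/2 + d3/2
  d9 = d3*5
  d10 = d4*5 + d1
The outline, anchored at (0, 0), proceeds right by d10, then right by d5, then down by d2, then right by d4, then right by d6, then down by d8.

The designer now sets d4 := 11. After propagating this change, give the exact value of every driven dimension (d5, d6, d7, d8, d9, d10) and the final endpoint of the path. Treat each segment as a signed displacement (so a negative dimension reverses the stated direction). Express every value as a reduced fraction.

Apply edit: d4 := 11
  d5 = d4/5 + d2*5 = 308/15
  d6 = d4*4 = 44
  d7 = d3*5 = 85/4
  d8 = 7 + d5/2 + d3/2 = 2327/120
  d9 = d3*5 = 85/4
  d10 = d4*5 + d1 = 61
Walk from origin (0, 0):
  seg 1: right by d10 = 61 → (61, 0)
  seg 2: right by d5 = 308/15 → (1223/15, 0)
  seg 3: down by d2 = 11/3 → (1223/15, -11/3)
  seg 4: right by d4 = 11 → (1388/15, -11/3)
  seg 5: right by d6 = 44 → (2048/15, -11/3)
  seg 6: down by d8 = 2327/120 → (2048/15, -2767/120)

d5 = 308/15
d6 = 44
d7 = 85/4
d8 = 2327/120
d9 = 85/4
d10 = 61
endpoint = (2048/15, -2767/120)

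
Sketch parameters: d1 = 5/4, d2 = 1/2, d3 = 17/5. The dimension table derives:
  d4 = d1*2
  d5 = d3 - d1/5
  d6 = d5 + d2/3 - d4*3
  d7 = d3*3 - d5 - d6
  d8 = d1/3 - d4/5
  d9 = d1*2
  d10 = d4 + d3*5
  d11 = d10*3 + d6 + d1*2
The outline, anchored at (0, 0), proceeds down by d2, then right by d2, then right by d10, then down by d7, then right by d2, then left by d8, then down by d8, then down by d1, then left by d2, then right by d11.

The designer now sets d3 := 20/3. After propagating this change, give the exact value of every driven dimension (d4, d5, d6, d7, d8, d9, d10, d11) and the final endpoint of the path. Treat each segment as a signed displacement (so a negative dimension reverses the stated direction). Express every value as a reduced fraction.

d4 = 5/2
d5 = 77/12
d6 = -11/12
d7 = 29/2
d8 = -1/12
d9 = 5/2
d10 = 215/6
d11 = 1309/12
endpoint = (291/2, -97/6)

Apply edit: d3 := 20/3
  d4 = d1*2 = 5/2
  d5 = d3 - d1/5 = 77/12
  d6 = d5 + d2/3 - d4*3 = -11/12
  d7 = d3*3 - d5 - d6 = 29/2
  d8 = d1/3 - d4/5 = -1/12
  d9 = d1*2 = 5/2
  d10 = d4 + d3*5 = 215/6
  d11 = d10*3 + d6 + d1*2 = 1309/12
Walk from origin (0, 0):
  seg 1: down by d2 = 1/2 → (0, -1/2)
  seg 2: right by d2 = 1/2 → (1/2, -1/2)
  seg 3: right by d10 = 215/6 → (109/3, -1/2)
  seg 4: down by d7 = 29/2 → (109/3, -15)
  seg 5: right by d2 = 1/2 → (221/6, -15)
  seg 6: left by d8 = -1/12 → (443/12, -15)
  seg 7: down by d8 = -1/12 → (443/12, -179/12)
  seg 8: down by d1 = 5/4 → (443/12, -97/6)
  seg 9: left by d2 = 1/2 → (437/12, -97/6)
  seg 10: right by d11 = 1309/12 → (291/2, -97/6)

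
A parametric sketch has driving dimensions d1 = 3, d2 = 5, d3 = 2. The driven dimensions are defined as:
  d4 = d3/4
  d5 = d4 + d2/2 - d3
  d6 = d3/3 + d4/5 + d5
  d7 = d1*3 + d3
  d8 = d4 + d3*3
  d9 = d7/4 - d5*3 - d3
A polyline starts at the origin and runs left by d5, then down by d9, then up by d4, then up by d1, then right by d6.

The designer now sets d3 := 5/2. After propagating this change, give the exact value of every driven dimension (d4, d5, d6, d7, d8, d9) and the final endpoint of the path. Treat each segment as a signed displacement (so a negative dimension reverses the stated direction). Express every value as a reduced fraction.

d4 = 5/8
d5 = 5/8
d6 = 19/12
d7 = 23/2
d8 = 65/8
d9 = -3/2
endpoint = (23/24, 41/8)

Apply edit: d3 := 5/2
  d4 = d3/4 = 5/8
  d5 = d4 + d2/2 - d3 = 5/8
  d6 = d3/3 + d4/5 + d5 = 19/12
  d7 = d1*3 + d3 = 23/2
  d8 = d4 + d3*3 = 65/8
  d9 = d7/4 - d5*3 - d3 = -3/2
Walk from origin (0, 0):
  seg 1: left by d5 = 5/8 → (-5/8, 0)
  seg 2: down by d9 = -3/2 → (-5/8, 3/2)
  seg 3: up by d4 = 5/8 → (-5/8, 17/8)
  seg 4: up by d1 = 3 → (-5/8, 41/8)
  seg 5: right by d6 = 19/12 → (23/24, 41/8)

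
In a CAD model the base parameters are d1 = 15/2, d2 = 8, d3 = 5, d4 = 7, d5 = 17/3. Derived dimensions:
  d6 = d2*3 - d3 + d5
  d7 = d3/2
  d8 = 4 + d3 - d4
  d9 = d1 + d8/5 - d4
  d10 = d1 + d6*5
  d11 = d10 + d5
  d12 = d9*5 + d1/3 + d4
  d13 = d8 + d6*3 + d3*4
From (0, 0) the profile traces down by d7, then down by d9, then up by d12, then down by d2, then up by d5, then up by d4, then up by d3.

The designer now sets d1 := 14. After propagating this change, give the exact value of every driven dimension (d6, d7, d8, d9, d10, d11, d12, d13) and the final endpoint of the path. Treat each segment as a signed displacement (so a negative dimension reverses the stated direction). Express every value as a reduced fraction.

Apply edit: d1 := 14
  d6 = d2*3 - d3 + d5 = 74/3
  d7 = d3/2 = 5/2
  d8 = 4 + d3 - d4 = 2
  d9 = d1 + d8/5 - d4 = 37/5
  d10 = d1 + d6*5 = 412/3
  d11 = d10 + d5 = 143
  d12 = d9*5 + d1/3 + d4 = 146/3
  d13 = d8 + d6*3 + d3*4 = 96
Walk from origin (0, 0):
  seg 1: down by d7 = 5/2 → (0, -5/2)
  seg 2: down by d9 = 37/5 → (0, -99/10)
  seg 3: up by d12 = 146/3 → (0, 1163/30)
  seg 4: down by d2 = 8 → (0, 923/30)
  seg 5: up by d5 = 17/3 → (0, 1093/30)
  seg 6: up by d4 = 7 → (0, 1303/30)
  seg 7: up by d3 = 5 → (0, 1453/30)

d6 = 74/3
d7 = 5/2
d8 = 2
d9 = 37/5
d10 = 412/3
d11 = 143
d12 = 146/3
d13 = 96
endpoint = (0, 1453/30)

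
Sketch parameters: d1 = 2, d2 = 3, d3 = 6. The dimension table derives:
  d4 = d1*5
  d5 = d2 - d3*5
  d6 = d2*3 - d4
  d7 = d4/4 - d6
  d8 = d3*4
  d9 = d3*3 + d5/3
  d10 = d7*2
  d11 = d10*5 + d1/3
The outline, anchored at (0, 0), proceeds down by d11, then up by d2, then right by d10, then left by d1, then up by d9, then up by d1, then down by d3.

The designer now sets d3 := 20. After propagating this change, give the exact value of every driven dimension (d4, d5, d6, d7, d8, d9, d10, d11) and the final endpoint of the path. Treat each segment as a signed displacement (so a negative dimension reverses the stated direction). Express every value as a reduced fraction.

d4 = 10
d5 = -97
d6 = -1
d7 = 7/2
d8 = 80
d9 = 83/3
d10 = 7
d11 = 107/3
endpoint = (5, -23)

Apply edit: d3 := 20
  d4 = d1*5 = 10
  d5 = d2 - d3*5 = -97
  d6 = d2*3 - d4 = -1
  d7 = d4/4 - d6 = 7/2
  d8 = d3*4 = 80
  d9 = d3*3 + d5/3 = 83/3
  d10 = d7*2 = 7
  d11 = d10*5 + d1/3 = 107/3
Walk from origin (0, 0):
  seg 1: down by d11 = 107/3 → (0, -107/3)
  seg 2: up by d2 = 3 → (0, -98/3)
  seg 3: right by d10 = 7 → (7, -98/3)
  seg 4: left by d1 = 2 → (5, -98/3)
  seg 5: up by d9 = 83/3 → (5, -5)
  seg 6: up by d1 = 2 → (5, -3)
  seg 7: down by d3 = 20 → (5, -23)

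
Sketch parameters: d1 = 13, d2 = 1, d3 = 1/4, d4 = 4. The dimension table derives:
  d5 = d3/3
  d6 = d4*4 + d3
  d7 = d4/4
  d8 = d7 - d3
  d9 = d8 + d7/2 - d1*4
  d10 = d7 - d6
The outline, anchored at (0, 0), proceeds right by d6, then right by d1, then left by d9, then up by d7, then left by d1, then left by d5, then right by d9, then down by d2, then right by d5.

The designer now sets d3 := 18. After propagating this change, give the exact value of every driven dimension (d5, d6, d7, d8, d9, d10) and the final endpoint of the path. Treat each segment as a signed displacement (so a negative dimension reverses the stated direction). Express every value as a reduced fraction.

Apply edit: d3 := 18
  d5 = d3/3 = 6
  d6 = d4*4 + d3 = 34
  d7 = d4/4 = 1
  d8 = d7 - d3 = -17
  d9 = d8 + d7/2 - d1*4 = -137/2
  d10 = d7 - d6 = -33
Walk from origin (0, 0):
  seg 1: right by d6 = 34 → (34, 0)
  seg 2: right by d1 = 13 → (47, 0)
  seg 3: left by d9 = -137/2 → (231/2, 0)
  seg 4: up by d7 = 1 → (231/2, 1)
  seg 5: left by d1 = 13 → (205/2, 1)
  seg 6: left by d5 = 6 → (193/2, 1)
  seg 7: right by d9 = -137/2 → (28, 1)
  seg 8: down by d2 = 1 → (28, 0)
  seg 9: right by d5 = 6 → (34, 0)

d5 = 6
d6 = 34
d7 = 1
d8 = -17
d9 = -137/2
d10 = -33
endpoint = (34, 0)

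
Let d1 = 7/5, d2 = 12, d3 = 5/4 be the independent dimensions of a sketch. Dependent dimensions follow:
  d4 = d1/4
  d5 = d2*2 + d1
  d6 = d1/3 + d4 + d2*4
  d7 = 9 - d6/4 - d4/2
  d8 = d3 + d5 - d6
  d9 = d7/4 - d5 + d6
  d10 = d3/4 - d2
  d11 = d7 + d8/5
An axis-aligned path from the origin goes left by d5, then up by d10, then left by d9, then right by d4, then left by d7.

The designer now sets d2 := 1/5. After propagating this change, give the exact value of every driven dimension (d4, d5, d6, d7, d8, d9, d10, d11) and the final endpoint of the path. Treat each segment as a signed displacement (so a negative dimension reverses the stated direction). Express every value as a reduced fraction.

Apply edit: d2 := 1/5
  d4 = d1/4 = 7/20
  d5 = d2*2 + d1 = 9/5
  d6 = d1/3 + d4 + d2*4 = 97/60
  d7 = 9 - d6/4 - d4/2 = 2021/240
  d8 = d3 + d5 - d6 = 43/30
  d9 = d7/4 - d5 + d6 = 123/64
  d10 = d3/4 - d2 = 9/80
  d11 = d7 + d8/5 = 3483/400
Walk from origin (0, 0):
  seg 1: left by d5 = 9/5 → (-9/5, 0)
  seg 2: up by d10 = 9/80 → (-9/5, 9/80)
  seg 3: left by d9 = 123/64 → (-1191/320, 9/80)
  seg 4: right by d4 = 7/20 → (-1079/320, 9/80)
  seg 5: left by d7 = 2021/240 → (-11321/960, 9/80)

d4 = 7/20
d5 = 9/5
d6 = 97/60
d7 = 2021/240
d8 = 43/30
d9 = 123/64
d10 = 9/80
d11 = 3483/400
endpoint = (-11321/960, 9/80)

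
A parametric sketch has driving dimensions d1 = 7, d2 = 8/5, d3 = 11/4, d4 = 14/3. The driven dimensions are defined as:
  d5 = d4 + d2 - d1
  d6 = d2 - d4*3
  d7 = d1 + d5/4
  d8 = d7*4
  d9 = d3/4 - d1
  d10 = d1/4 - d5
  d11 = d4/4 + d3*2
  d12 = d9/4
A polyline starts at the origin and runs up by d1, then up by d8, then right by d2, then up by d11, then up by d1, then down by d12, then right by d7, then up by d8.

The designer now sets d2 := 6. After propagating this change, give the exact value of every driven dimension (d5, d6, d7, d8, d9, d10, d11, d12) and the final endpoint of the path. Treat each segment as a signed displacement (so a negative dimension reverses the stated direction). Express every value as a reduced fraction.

Apply edit: d2 := 6
  d5 = d4 + d2 - d1 = 11/3
  d6 = d2 - d4*3 = -8
  d7 = d1 + d5/4 = 95/12
  d8 = d7*4 = 95/3
  d9 = d3/4 - d1 = -101/16
  d10 = d1/4 - d5 = -23/12
  d11 = d4/4 + d3*2 = 20/3
  d12 = d9/4 = -101/64
Walk from origin (0, 0):
  seg 1: up by d1 = 7 → (0, 7)
  seg 2: up by d8 = 95/3 → (0, 116/3)
  seg 3: right by d2 = 6 → (6, 116/3)
  seg 4: up by d11 = 20/3 → (6, 136/3)
  seg 5: up by d1 = 7 → (6, 157/3)
  seg 6: down by d12 = -101/64 → (6, 10351/192)
  seg 7: right by d7 = 95/12 → (167/12, 10351/192)
  seg 8: up by d8 = 95/3 → (167/12, 5477/64)

d5 = 11/3
d6 = -8
d7 = 95/12
d8 = 95/3
d9 = -101/16
d10 = -23/12
d11 = 20/3
d12 = -101/64
endpoint = (167/12, 5477/64)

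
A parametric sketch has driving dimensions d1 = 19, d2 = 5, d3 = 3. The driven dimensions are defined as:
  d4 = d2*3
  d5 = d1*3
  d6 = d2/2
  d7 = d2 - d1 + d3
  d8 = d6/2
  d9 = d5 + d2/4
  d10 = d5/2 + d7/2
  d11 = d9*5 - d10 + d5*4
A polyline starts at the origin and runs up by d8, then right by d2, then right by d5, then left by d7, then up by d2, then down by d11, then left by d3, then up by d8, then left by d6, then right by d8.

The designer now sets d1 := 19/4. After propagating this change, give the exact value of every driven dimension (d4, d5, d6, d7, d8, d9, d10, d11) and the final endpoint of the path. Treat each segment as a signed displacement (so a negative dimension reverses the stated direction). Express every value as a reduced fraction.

Apply edit: d1 := 19/4
  d4 = d2*3 = 15
  d5 = d1*3 = 57/4
  d6 = d2/2 = 5/2
  d7 = d2 - d1 + d3 = 13/4
  d8 = d6/2 = 5/4
  d9 = d5 + d2/4 = 31/2
  d10 = d5/2 + d7/2 = 35/4
  d11 = d9*5 - d10 + d5*4 = 503/4
Walk from origin (0, 0):
  seg 1: up by d8 = 5/4 → (0, 5/4)
  seg 2: right by d2 = 5 → (5, 5/4)
  seg 3: right by d5 = 57/4 → (77/4, 5/4)
  seg 4: left by d7 = 13/4 → (16, 5/4)
  seg 5: up by d2 = 5 → (16, 25/4)
  seg 6: down by d11 = 503/4 → (16, -239/2)
  seg 7: left by d3 = 3 → (13, -239/2)
  seg 8: up by d8 = 5/4 → (13, -473/4)
  seg 9: left by d6 = 5/2 → (21/2, -473/4)
  seg 10: right by d8 = 5/4 → (47/4, -473/4)

d4 = 15
d5 = 57/4
d6 = 5/2
d7 = 13/4
d8 = 5/4
d9 = 31/2
d10 = 35/4
d11 = 503/4
endpoint = (47/4, -473/4)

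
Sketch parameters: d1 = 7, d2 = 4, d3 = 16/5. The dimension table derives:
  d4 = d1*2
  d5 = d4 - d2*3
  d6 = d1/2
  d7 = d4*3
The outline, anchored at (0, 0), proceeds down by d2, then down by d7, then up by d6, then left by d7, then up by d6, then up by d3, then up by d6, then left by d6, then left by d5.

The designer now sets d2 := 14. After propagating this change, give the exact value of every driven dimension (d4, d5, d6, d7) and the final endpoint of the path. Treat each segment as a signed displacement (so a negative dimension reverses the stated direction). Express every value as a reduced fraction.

Apply edit: d2 := 14
  d4 = d1*2 = 14
  d5 = d4 - d2*3 = -28
  d6 = d1/2 = 7/2
  d7 = d4*3 = 42
Walk from origin (0, 0):
  seg 1: down by d2 = 14 → (0, -14)
  seg 2: down by d7 = 42 → (0, -56)
  seg 3: up by d6 = 7/2 → (0, -105/2)
  seg 4: left by d7 = 42 → (-42, -105/2)
  seg 5: up by d6 = 7/2 → (-42, -49)
  seg 6: up by d3 = 16/5 → (-42, -229/5)
  seg 7: up by d6 = 7/2 → (-42, -423/10)
  seg 8: left by d6 = 7/2 → (-91/2, -423/10)
  seg 9: left by d5 = -28 → (-35/2, -423/10)

d4 = 14
d5 = -28
d6 = 7/2
d7 = 42
endpoint = (-35/2, -423/10)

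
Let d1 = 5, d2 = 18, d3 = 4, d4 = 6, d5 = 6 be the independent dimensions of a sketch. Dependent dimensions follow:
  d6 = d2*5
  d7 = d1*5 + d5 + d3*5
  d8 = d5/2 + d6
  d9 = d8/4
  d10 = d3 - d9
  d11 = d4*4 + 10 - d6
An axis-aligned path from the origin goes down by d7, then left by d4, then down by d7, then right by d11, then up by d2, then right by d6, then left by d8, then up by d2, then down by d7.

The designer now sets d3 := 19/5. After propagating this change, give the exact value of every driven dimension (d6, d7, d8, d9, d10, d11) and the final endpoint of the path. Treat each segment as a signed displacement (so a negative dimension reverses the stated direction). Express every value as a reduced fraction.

d6 = 90
d7 = 50
d8 = 93
d9 = 93/4
d10 = -389/20
d11 = -56
endpoint = (-65, -114)

Apply edit: d3 := 19/5
  d6 = d2*5 = 90
  d7 = d1*5 + d5 + d3*5 = 50
  d8 = d5/2 + d6 = 93
  d9 = d8/4 = 93/4
  d10 = d3 - d9 = -389/20
  d11 = d4*4 + 10 - d6 = -56
Walk from origin (0, 0):
  seg 1: down by d7 = 50 → (0, -50)
  seg 2: left by d4 = 6 → (-6, -50)
  seg 3: down by d7 = 50 → (-6, -100)
  seg 4: right by d11 = -56 → (-62, -100)
  seg 5: up by d2 = 18 → (-62, -82)
  seg 6: right by d6 = 90 → (28, -82)
  seg 7: left by d8 = 93 → (-65, -82)
  seg 8: up by d2 = 18 → (-65, -64)
  seg 9: down by d7 = 50 → (-65, -114)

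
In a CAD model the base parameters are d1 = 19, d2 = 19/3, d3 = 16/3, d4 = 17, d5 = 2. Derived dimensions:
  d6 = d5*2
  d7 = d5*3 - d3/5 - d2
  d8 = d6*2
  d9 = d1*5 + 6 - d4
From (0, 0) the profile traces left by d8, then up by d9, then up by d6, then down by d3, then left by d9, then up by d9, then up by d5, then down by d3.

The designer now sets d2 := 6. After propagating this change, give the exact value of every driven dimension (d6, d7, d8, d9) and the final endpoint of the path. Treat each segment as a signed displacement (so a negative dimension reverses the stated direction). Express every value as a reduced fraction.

Apply edit: d2 := 6
  d6 = d5*2 = 4
  d7 = d5*3 - d3/5 - d2 = -16/15
  d8 = d6*2 = 8
  d9 = d1*5 + 6 - d4 = 84
Walk from origin (0, 0):
  seg 1: left by d8 = 8 → (-8, 0)
  seg 2: up by d9 = 84 → (-8, 84)
  seg 3: up by d6 = 4 → (-8, 88)
  seg 4: down by d3 = 16/3 → (-8, 248/3)
  seg 5: left by d9 = 84 → (-92, 248/3)
  seg 6: up by d9 = 84 → (-92, 500/3)
  seg 7: up by d5 = 2 → (-92, 506/3)
  seg 8: down by d3 = 16/3 → (-92, 490/3)

d6 = 4
d7 = -16/15
d8 = 8
d9 = 84
endpoint = (-92, 490/3)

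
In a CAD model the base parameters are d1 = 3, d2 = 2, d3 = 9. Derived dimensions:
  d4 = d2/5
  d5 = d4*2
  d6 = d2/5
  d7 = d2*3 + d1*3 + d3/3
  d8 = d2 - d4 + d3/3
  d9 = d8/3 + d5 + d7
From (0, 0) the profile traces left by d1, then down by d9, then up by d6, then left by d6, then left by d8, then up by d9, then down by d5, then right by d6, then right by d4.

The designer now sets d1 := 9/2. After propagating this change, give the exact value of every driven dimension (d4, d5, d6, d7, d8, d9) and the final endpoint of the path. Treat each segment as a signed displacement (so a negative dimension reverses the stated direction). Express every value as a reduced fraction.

d4 = 2/5
d5 = 4/5
d6 = 2/5
d7 = 45/2
d8 = 23/5
d9 = 149/6
endpoint = (-87/10, -2/5)

Apply edit: d1 := 9/2
  d4 = d2/5 = 2/5
  d5 = d4*2 = 4/5
  d6 = d2/5 = 2/5
  d7 = d2*3 + d1*3 + d3/3 = 45/2
  d8 = d2 - d4 + d3/3 = 23/5
  d9 = d8/3 + d5 + d7 = 149/6
Walk from origin (0, 0):
  seg 1: left by d1 = 9/2 → (-9/2, 0)
  seg 2: down by d9 = 149/6 → (-9/2, -149/6)
  seg 3: up by d6 = 2/5 → (-9/2, -733/30)
  seg 4: left by d6 = 2/5 → (-49/10, -733/30)
  seg 5: left by d8 = 23/5 → (-19/2, -733/30)
  seg 6: up by d9 = 149/6 → (-19/2, 2/5)
  seg 7: down by d5 = 4/5 → (-19/2, -2/5)
  seg 8: right by d6 = 2/5 → (-91/10, -2/5)
  seg 9: right by d4 = 2/5 → (-87/10, -2/5)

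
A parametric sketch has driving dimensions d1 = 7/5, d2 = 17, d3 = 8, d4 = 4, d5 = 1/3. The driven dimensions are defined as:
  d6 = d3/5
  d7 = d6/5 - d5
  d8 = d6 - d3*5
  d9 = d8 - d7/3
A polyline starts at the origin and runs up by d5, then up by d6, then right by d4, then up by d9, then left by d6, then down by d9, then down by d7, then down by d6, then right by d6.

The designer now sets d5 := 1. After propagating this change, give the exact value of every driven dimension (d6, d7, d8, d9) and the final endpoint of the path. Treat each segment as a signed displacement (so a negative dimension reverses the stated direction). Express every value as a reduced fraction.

Apply edit: d5 := 1
  d6 = d3/5 = 8/5
  d7 = d6/5 - d5 = -17/25
  d8 = d6 - d3*5 = -192/5
  d9 = d8 - d7/3 = -2863/75
Walk from origin (0, 0):
  seg 1: up by d5 = 1 → (0, 1)
  seg 2: up by d6 = 8/5 → (0, 13/5)
  seg 3: right by d4 = 4 → (4, 13/5)
  seg 4: up by d9 = -2863/75 → (4, -2668/75)
  seg 5: left by d6 = 8/5 → (12/5, -2668/75)
  seg 6: down by d9 = -2863/75 → (12/5, 13/5)
  seg 7: down by d7 = -17/25 → (12/5, 82/25)
  seg 8: down by d6 = 8/5 → (12/5, 42/25)
  seg 9: right by d6 = 8/5 → (4, 42/25)

d6 = 8/5
d7 = -17/25
d8 = -192/5
d9 = -2863/75
endpoint = (4, 42/25)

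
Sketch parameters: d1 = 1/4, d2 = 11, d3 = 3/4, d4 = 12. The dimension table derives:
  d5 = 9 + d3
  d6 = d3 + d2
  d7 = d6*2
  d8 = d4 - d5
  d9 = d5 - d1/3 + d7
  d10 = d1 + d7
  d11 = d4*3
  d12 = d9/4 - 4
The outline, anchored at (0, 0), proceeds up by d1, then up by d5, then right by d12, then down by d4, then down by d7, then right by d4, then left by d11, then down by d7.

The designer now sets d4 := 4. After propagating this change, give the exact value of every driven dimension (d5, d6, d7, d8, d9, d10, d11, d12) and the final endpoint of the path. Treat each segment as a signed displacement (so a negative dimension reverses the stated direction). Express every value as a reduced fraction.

Apply edit: d4 := 4
  d5 = 9 + d3 = 39/4
  d6 = d3 + d2 = 47/4
  d7 = d6*2 = 47/2
  d8 = d4 - d5 = -23/4
  d9 = d5 - d1/3 + d7 = 199/6
  d10 = d1 + d7 = 95/4
  d11 = d4*3 = 12
  d12 = d9/4 - 4 = 103/24
Walk from origin (0, 0):
  seg 1: up by d1 = 1/4 → (0, 1/4)
  seg 2: up by d5 = 39/4 → (0, 10)
  seg 3: right by d12 = 103/24 → (103/24, 10)
  seg 4: down by d4 = 4 → (103/24, 6)
  seg 5: down by d7 = 47/2 → (103/24, -35/2)
  seg 6: right by d4 = 4 → (199/24, -35/2)
  seg 7: left by d11 = 12 → (-89/24, -35/2)
  seg 8: down by d7 = 47/2 → (-89/24, -41)

d5 = 39/4
d6 = 47/4
d7 = 47/2
d8 = -23/4
d9 = 199/6
d10 = 95/4
d11 = 12
d12 = 103/24
endpoint = (-89/24, -41)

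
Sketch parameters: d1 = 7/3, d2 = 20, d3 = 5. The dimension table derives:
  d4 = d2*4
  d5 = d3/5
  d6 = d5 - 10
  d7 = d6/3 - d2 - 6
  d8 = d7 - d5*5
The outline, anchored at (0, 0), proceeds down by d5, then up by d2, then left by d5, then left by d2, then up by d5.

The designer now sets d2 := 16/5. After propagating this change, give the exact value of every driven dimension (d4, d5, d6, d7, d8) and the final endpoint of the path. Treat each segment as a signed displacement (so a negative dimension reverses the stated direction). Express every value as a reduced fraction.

d4 = 64/5
d5 = 1
d6 = -9
d7 = -61/5
d8 = -86/5
endpoint = (-21/5, 16/5)

Apply edit: d2 := 16/5
  d4 = d2*4 = 64/5
  d5 = d3/5 = 1
  d6 = d5 - 10 = -9
  d7 = d6/3 - d2 - 6 = -61/5
  d8 = d7 - d5*5 = -86/5
Walk from origin (0, 0):
  seg 1: down by d5 = 1 → (0, -1)
  seg 2: up by d2 = 16/5 → (0, 11/5)
  seg 3: left by d5 = 1 → (-1, 11/5)
  seg 4: left by d2 = 16/5 → (-21/5, 11/5)
  seg 5: up by d5 = 1 → (-21/5, 16/5)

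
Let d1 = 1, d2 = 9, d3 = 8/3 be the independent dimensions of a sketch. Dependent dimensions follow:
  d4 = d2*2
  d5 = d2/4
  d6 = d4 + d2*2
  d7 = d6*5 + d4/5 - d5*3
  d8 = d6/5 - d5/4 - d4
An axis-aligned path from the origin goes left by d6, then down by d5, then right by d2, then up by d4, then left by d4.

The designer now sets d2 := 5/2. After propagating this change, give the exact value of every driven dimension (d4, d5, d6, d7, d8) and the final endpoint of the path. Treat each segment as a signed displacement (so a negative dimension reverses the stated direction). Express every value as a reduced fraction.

Apply edit: d2 := 5/2
  d4 = d2*2 = 5
  d5 = d2/4 = 5/8
  d6 = d4 + d2*2 = 10
  d7 = d6*5 + d4/5 - d5*3 = 393/8
  d8 = d6/5 - d5/4 - d4 = -101/32
Walk from origin (0, 0):
  seg 1: left by d6 = 10 → (-10, 0)
  seg 2: down by d5 = 5/8 → (-10, -5/8)
  seg 3: right by d2 = 5/2 → (-15/2, -5/8)
  seg 4: up by d4 = 5 → (-15/2, 35/8)
  seg 5: left by d4 = 5 → (-25/2, 35/8)

d4 = 5
d5 = 5/8
d6 = 10
d7 = 393/8
d8 = -101/32
endpoint = (-25/2, 35/8)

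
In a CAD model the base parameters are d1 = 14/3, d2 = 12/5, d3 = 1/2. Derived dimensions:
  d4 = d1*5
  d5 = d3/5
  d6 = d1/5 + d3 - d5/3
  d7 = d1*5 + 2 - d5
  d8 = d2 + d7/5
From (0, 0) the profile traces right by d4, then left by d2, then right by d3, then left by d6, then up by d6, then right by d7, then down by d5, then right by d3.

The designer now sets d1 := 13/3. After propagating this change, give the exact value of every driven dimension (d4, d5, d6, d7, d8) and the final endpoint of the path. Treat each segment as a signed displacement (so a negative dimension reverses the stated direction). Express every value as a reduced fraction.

Apply edit: d1 := 13/3
  d4 = d1*5 = 65/3
  d5 = d3/5 = 1/10
  d6 = d1/5 + d3 - d5/3 = 4/3
  d7 = d1*5 + 2 - d5 = 707/30
  d8 = d2 + d7/5 = 1067/150
Walk from origin (0, 0):
  seg 1: right by d4 = 65/3 → (65/3, 0)
  seg 2: left by d2 = 12/5 → (289/15, 0)
  seg 3: right by d3 = 1/2 → (593/30, 0)
  seg 4: left by d6 = 4/3 → (553/30, 0)
  seg 5: up by d6 = 4/3 → (553/30, 4/3)
  seg 6: right by d7 = 707/30 → (42, 4/3)
  seg 7: down by d5 = 1/10 → (42, 37/30)
  seg 8: right by d3 = 1/2 → (85/2, 37/30)

d4 = 65/3
d5 = 1/10
d6 = 4/3
d7 = 707/30
d8 = 1067/150
endpoint = (85/2, 37/30)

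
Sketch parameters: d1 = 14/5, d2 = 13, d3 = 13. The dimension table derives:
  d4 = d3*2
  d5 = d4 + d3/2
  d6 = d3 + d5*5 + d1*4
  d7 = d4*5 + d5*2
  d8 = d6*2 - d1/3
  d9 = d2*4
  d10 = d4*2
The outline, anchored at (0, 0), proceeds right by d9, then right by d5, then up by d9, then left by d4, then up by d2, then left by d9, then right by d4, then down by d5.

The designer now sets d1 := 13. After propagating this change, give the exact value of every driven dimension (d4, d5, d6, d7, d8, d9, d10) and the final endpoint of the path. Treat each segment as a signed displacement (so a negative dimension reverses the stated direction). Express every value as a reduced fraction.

d4 = 26
d5 = 65/2
d6 = 455/2
d7 = 195
d8 = 1352/3
d9 = 52
d10 = 52
endpoint = (65/2, 65/2)

Apply edit: d1 := 13
  d4 = d3*2 = 26
  d5 = d4 + d3/2 = 65/2
  d6 = d3 + d5*5 + d1*4 = 455/2
  d7 = d4*5 + d5*2 = 195
  d8 = d6*2 - d1/3 = 1352/3
  d9 = d2*4 = 52
  d10 = d4*2 = 52
Walk from origin (0, 0):
  seg 1: right by d9 = 52 → (52, 0)
  seg 2: right by d5 = 65/2 → (169/2, 0)
  seg 3: up by d9 = 52 → (169/2, 52)
  seg 4: left by d4 = 26 → (117/2, 52)
  seg 5: up by d2 = 13 → (117/2, 65)
  seg 6: left by d9 = 52 → (13/2, 65)
  seg 7: right by d4 = 26 → (65/2, 65)
  seg 8: down by d5 = 65/2 → (65/2, 65/2)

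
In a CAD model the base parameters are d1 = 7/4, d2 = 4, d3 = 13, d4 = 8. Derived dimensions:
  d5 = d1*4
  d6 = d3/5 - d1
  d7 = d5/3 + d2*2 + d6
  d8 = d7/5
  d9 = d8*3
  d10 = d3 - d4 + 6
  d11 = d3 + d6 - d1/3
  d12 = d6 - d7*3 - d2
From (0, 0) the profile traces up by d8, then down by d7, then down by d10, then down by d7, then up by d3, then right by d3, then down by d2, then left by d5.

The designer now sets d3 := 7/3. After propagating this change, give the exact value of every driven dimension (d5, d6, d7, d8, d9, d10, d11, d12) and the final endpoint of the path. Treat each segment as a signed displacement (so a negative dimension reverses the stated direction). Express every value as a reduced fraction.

d5 = 7
d6 = -77/60
d7 = 181/20
d8 = 181/100
d9 = 543/100
d10 = 1/3
d11 = 7/15
d12 = -973/30
endpoint = (-14/3, -1829/100)

Apply edit: d3 := 7/3
  d5 = d1*4 = 7
  d6 = d3/5 - d1 = -77/60
  d7 = d5/3 + d2*2 + d6 = 181/20
  d8 = d7/5 = 181/100
  d9 = d8*3 = 543/100
  d10 = d3 - d4 + 6 = 1/3
  d11 = d3 + d6 - d1/3 = 7/15
  d12 = d6 - d7*3 - d2 = -973/30
Walk from origin (0, 0):
  seg 1: up by d8 = 181/100 → (0, 181/100)
  seg 2: down by d7 = 181/20 → (0, -181/25)
  seg 3: down by d10 = 1/3 → (0, -568/75)
  seg 4: down by d7 = 181/20 → (0, -4987/300)
  seg 5: up by d3 = 7/3 → (0, -1429/100)
  seg 6: right by d3 = 7/3 → (7/3, -1429/100)
  seg 7: down by d2 = 4 → (7/3, -1829/100)
  seg 8: left by d5 = 7 → (-14/3, -1829/100)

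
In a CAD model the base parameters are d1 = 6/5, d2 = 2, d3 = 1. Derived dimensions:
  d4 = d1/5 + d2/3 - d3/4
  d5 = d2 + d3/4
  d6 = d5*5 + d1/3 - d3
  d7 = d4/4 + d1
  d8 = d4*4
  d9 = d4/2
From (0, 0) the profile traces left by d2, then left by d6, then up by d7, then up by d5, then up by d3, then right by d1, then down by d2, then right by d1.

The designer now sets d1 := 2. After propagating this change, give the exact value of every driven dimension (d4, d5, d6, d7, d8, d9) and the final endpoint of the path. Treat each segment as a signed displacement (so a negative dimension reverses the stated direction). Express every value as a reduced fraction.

d4 = 49/60
d5 = 9/4
d6 = 131/12
d7 = 529/240
d8 = 49/15
d9 = 49/120
endpoint = (-107/12, 829/240)

Apply edit: d1 := 2
  d4 = d1/5 + d2/3 - d3/4 = 49/60
  d5 = d2 + d3/4 = 9/4
  d6 = d5*5 + d1/3 - d3 = 131/12
  d7 = d4/4 + d1 = 529/240
  d8 = d4*4 = 49/15
  d9 = d4/2 = 49/120
Walk from origin (0, 0):
  seg 1: left by d2 = 2 → (-2, 0)
  seg 2: left by d6 = 131/12 → (-155/12, 0)
  seg 3: up by d7 = 529/240 → (-155/12, 529/240)
  seg 4: up by d5 = 9/4 → (-155/12, 1069/240)
  seg 5: up by d3 = 1 → (-155/12, 1309/240)
  seg 6: right by d1 = 2 → (-131/12, 1309/240)
  seg 7: down by d2 = 2 → (-131/12, 829/240)
  seg 8: right by d1 = 2 → (-107/12, 829/240)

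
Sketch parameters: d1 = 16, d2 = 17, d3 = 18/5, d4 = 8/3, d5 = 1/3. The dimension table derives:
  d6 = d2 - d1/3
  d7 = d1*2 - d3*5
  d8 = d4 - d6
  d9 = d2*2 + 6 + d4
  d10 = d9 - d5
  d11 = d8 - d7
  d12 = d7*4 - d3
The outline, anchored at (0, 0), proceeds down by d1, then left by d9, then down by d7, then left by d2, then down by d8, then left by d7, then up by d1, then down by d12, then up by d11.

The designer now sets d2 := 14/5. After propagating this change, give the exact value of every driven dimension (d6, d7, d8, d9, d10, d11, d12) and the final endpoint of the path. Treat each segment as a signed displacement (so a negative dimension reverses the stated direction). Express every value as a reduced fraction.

d6 = -38/15
d7 = 14
d8 = 26/5
d9 = 214/15
d10 = 209/15
d11 = -44/5
d12 = 262/5
endpoint = (-466/15, -402/5)

Apply edit: d2 := 14/5
  d6 = d2 - d1/3 = -38/15
  d7 = d1*2 - d3*5 = 14
  d8 = d4 - d6 = 26/5
  d9 = d2*2 + 6 + d4 = 214/15
  d10 = d9 - d5 = 209/15
  d11 = d8 - d7 = -44/5
  d12 = d7*4 - d3 = 262/5
Walk from origin (0, 0):
  seg 1: down by d1 = 16 → (0, -16)
  seg 2: left by d9 = 214/15 → (-214/15, -16)
  seg 3: down by d7 = 14 → (-214/15, -30)
  seg 4: left by d2 = 14/5 → (-256/15, -30)
  seg 5: down by d8 = 26/5 → (-256/15, -176/5)
  seg 6: left by d7 = 14 → (-466/15, -176/5)
  seg 7: up by d1 = 16 → (-466/15, -96/5)
  seg 8: down by d12 = 262/5 → (-466/15, -358/5)
  seg 9: up by d11 = -44/5 → (-466/15, -402/5)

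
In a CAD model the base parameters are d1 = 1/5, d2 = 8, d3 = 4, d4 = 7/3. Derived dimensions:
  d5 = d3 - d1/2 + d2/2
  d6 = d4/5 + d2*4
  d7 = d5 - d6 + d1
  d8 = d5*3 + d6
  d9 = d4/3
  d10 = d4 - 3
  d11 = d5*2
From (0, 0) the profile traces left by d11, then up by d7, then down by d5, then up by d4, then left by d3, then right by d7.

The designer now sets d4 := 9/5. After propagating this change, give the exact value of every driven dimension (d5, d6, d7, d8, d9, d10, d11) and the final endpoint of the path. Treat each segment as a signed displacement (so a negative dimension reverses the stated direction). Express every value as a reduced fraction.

Apply edit: d4 := 9/5
  d5 = d3 - d1/2 + d2/2 = 79/10
  d6 = d4/5 + d2*4 = 809/25
  d7 = d5 - d6 + d1 = -1213/50
  d8 = d5*3 + d6 = 2803/50
  d9 = d4/3 = 3/5
  d10 = d4 - 3 = -6/5
  d11 = d5*2 = 79/5
Walk from origin (0, 0):
  seg 1: left by d11 = 79/5 → (-79/5, 0)
  seg 2: up by d7 = -1213/50 → (-79/5, -1213/50)
  seg 3: down by d5 = 79/10 → (-79/5, -804/25)
  seg 4: up by d4 = 9/5 → (-79/5, -759/25)
  seg 5: left by d3 = 4 → (-99/5, -759/25)
  seg 6: right by d7 = -1213/50 → (-2203/50, -759/25)

d5 = 79/10
d6 = 809/25
d7 = -1213/50
d8 = 2803/50
d9 = 3/5
d10 = -6/5
d11 = 79/5
endpoint = (-2203/50, -759/25)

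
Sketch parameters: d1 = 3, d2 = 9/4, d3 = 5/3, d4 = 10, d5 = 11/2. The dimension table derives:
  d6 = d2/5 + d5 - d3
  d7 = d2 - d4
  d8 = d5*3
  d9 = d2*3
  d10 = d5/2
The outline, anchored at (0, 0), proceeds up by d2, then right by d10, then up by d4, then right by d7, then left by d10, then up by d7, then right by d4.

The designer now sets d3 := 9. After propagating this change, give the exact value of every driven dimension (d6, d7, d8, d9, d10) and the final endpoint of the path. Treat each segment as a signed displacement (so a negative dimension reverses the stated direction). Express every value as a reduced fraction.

d6 = -61/20
d7 = -31/4
d8 = 33/2
d9 = 27/4
d10 = 11/4
endpoint = (9/4, 9/2)

Apply edit: d3 := 9
  d6 = d2/5 + d5 - d3 = -61/20
  d7 = d2 - d4 = -31/4
  d8 = d5*3 = 33/2
  d9 = d2*3 = 27/4
  d10 = d5/2 = 11/4
Walk from origin (0, 0):
  seg 1: up by d2 = 9/4 → (0, 9/4)
  seg 2: right by d10 = 11/4 → (11/4, 9/4)
  seg 3: up by d4 = 10 → (11/4, 49/4)
  seg 4: right by d7 = -31/4 → (-5, 49/4)
  seg 5: left by d10 = 11/4 → (-31/4, 49/4)
  seg 6: up by d7 = -31/4 → (-31/4, 9/2)
  seg 7: right by d4 = 10 → (9/4, 9/2)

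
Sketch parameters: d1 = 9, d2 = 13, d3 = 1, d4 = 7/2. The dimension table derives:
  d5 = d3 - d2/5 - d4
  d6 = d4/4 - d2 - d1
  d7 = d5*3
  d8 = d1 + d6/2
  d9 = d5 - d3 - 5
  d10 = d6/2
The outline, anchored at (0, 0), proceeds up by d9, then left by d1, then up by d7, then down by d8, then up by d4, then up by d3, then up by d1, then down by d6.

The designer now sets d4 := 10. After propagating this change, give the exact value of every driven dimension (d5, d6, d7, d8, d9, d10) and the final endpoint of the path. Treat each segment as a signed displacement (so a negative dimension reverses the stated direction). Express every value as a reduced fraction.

Apply edit: d4 := 10
  d5 = d3 - d2/5 - d4 = -58/5
  d6 = d4/4 - d2 - d1 = -39/2
  d7 = d5*3 = -174/5
  d8 = d1 + d6/2 = -3/4
  d9 = d5 - d3 - 5 = -88/5
  d10 = d6/2 = -39/4
Walk from origin (0, 0):
  seg 1: up by d9 = -88/5 → (0, -88/5)
  seg 2: left by d1 = 9 → (-9, -88/5)
  seg 3: up by d7 = -174/5 → (-9, -262/5)
  seg 4: down by d8 = -3/4 → (-9, -1033/20)
  seg 5: up by d4 = 10 → (-9, -833/20)
  seg 6: up by d3 = 1 → (-9, -813/20)
  seg 7: up by d1 = 9 → (-9, -633/20)
  seg 8: down by d6 = -39/2 → (-9, -243/20)

d5 = -58/5
d6 = -39/2
d7 = -174/5
d8 = -3/4
d9 = -88/5
d10 = -39/4
endpoint = (-9, -243/20)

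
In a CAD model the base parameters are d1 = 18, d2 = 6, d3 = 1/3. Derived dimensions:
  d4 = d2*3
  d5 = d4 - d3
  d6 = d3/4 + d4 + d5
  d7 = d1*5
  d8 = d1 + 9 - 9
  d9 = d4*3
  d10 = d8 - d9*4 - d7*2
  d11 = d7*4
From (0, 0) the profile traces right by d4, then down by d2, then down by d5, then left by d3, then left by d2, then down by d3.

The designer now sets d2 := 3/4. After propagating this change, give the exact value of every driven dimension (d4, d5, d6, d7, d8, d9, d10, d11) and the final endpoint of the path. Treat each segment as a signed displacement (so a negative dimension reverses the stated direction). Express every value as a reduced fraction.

d4 = 9/4
d5 = 23/12
d6 = 17/4
d7 = 90
d8 = 18
d9 = 27/4
d10 = -189
d11 = 360
endpoint = (7/6, -3)

Apply edit: d2 := 3/4
  d4 = d2*3 = 9/4
  d5 = d4 - d3 = 23/12
  d6 = d3/4 + d4 + d5 = 17/4
  d7 = d1*5 = 90
  d8 = d1 + 9 - 9 = 18
  d9 = d4*3 = 27/4
  d10 = d8 - d9*4 - d7*2 = -189
  d11 = d7*4 = 360
Walk from origin (0, 0):
  seg 1: right by d4 = 9/4 → (9/4, 0)
  seg 2: down by d2 = 3/4 → (9/4, -3/4)
  seg 3: down by d5 = 23/12 → (9/4, -8/3)
  seg 4: left by d3 = 1/3 → (23/12, -8/3)
  seg 5: left by d2 = 3/4 → (7/6, -8/3)
  seg 6: down by d3 = 1/3 → (7/6, -3)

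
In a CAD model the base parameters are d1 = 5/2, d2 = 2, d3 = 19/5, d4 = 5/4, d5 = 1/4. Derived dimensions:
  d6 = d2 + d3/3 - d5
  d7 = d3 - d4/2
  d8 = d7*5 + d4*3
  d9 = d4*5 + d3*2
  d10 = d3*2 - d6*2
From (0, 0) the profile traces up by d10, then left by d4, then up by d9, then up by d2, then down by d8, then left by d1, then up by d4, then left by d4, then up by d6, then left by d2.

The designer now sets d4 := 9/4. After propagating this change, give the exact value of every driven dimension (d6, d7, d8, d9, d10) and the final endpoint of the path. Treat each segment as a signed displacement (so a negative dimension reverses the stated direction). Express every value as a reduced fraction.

Apply edit: d4 := 9/4
  d6 = d2 + d3/3 - d5 = 181/60
  d7 = d3 - d4/2 = 107/40
  d8 = d7*5 + d4*3 = 161/8
  d9 = d4*5 + d3*2 = 377/20
  d10 = d3*2 - d6*2 = 47/30
Walk from origin (0, 0):
  seg 1: up by d10 = 47/30 → (0, 47/30)
  seg 2: left by d4 = 9/4 → (-9/4, 47/30)
  seg 3: up by d9 = 377/20 → (-9/4, 245/12)
  seg 4: up by d2 = 2 → (-9/4, 269/12)
  seg 5: down by d8 = 161/8 → (-9/4, 55/24)
  seg 6: left by d1 = 5/2 → (-19/4, 55/24)
  seg 7: up by d4 = 9/4 → (-19/4, 109/24)
  seg 8: left by d4 = 9/4 → (-7, 109/24)
  seg 9: up by d6 = 181/60 → (-7, 907/120)
  seg 10: left by d2 = 2 → (-9, 907/120)

d6 = 181/60
d7 = 107/40
d8 = 161/8
d9 = 377/20
d10 = 47/30
endpoint = (-9, 907/120)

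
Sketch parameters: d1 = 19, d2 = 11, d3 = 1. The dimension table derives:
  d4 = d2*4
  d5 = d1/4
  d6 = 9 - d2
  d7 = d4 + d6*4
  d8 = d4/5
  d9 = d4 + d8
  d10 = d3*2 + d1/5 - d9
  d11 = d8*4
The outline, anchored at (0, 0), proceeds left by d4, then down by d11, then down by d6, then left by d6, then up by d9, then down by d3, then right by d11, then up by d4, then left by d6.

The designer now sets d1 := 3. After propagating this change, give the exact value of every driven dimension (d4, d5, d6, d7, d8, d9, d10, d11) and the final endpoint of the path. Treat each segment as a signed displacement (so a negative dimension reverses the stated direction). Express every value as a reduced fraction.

Apply edit: d1 := 3
  d4 = d2*4 = 44
  d5 = d1/4 = 3/4
  d6 = 9 - d2 = -2
  d7 = d4 + d6*4 = 36
  d8 = d4/5 = 44/5
  d9 = d4 + d8 = 264/5
  d10 = d3*2 + d1/5 - d9 = -251/5
  d11 = d8*4 = 176/5
Walk from origin (0, 0):
  seg 1: left by d4 = 44 → (-44, 0)
  seg 2: down by d11 = 176/5 → (-44, -176/5)
  seg 3: down by d6 = -2 → (-44, -166/5)
  seg 4: left by d6 = -2 → (-42, -166/5)
  seg 5: up by d9 = 264/5 → (-42, 98/5)
  seg 6: down by d3 = 1 → (-42, 93/5)
  seg 7: right by d11 = 176/5 → (-34/5, 93/5)
  seg 8: up by d4 = 44 → (-34/5, 313/5)
  seg 9: left by d6 = -2 → (-24/5, 313/5)

d4 = 44
d5 = 3/4
d6 = -2
d7 = 36
d8 = 44/5
d9 = 264/5
d10 = -251/5
d11 = 176/5
endpoint = (-24/5, 313/5)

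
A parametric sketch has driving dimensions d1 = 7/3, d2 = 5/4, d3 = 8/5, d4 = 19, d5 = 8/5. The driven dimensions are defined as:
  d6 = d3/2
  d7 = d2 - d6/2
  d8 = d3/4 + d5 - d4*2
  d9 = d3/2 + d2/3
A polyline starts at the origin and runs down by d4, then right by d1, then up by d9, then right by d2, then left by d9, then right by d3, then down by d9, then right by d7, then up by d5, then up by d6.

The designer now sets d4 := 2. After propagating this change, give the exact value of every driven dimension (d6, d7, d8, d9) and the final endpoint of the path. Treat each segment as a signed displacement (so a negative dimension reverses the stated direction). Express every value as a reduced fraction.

Apply edit: d4 := 2
  d6 = d3/2 = 4/5
  d7 = d2 - d6/2 = 17/20
  d8 = d3/4 + d5 - d4*2 = -2
  d9 = d3/2 + d2/3 = 73/60
Walk from origin (0, 0):
  seg 1: down by d4 = 2 → (0, -2)
  seg 2: right by d1 = 7/3 → (7/3, -2)
  seg 3: up by d9 = 73/60 → (7/3, -47/60)
  seg 4: right by d2 = 5/4 → (43/12, -47/60)
  seg 5: left by d9 = 73/60 → (71/30, -47/60)
  seg 6: right by d3 = 8/5 → (119/30, -47/60)
  seg 7: down by d9 = 73/60 → (119/30, -2)
  seg 8: right by d7 = 17/20 → (289/60, -2)
  seg 9: up by d5 = 8/5 → (289/60, -2/5)
  seg 10: up by d6 = 4/5 → (289/60, 2/5)

d6 = 4/5
d7 = 17/20
d8 = -2
d9 = 73/60
endpoint = (289/60, 2/5)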